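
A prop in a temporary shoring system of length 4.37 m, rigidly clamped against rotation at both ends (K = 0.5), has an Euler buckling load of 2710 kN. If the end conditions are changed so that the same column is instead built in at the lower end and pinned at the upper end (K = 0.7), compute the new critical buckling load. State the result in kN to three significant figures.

P_cr ≈ 1380 kN

P_cr ∝ 1/K², so P_cr,new = P_cr,old × (K_old/K_new)² = 2710 × (0.5/0.7)²
= 2710 × 0.5102 = 1380 kN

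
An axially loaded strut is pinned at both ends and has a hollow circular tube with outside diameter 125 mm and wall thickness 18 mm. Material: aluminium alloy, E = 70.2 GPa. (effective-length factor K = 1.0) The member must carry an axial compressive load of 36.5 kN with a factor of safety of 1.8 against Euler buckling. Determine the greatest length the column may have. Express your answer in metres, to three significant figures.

Inner diameter d_i = 125 − 2×18 = 89.00 mm
I = π(d_o⁴ − d_i⁴)/64 = π(125⁴ − 89.00⁴)/64 = 8.904×10^6 mm⁴
I = 8.904×10^-6 m⁴
Required critical load P_cr = n·P = 1.8 × 36.5 = 65.70 kN = 6.570×10^4 N
From P_cr = π²EI/(K·L)²:  L = (1/K)·√(π²EI/P_cr) = (1/1)·√(π²×7.02×10^10×8.904×10^-6/6.570×10^4)
L = 9.69 m

L_max ≈ 9.69 m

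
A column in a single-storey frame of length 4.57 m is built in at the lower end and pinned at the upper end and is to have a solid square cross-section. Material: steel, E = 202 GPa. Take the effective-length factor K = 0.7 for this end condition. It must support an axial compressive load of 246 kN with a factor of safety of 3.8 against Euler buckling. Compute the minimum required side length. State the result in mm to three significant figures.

a ≈ 87.1 mm

Required P_cr = n·P = 3.8 × 246 = 934.8 kN
L_e = K·L = 0.7 × 4.57 = 3.199 m
Required I = P_cr·L_e²/(π²E) = 9.348×10^5 × 3.199² / (π² × 2.02×10^11) = 4.798×10^-6 m⁴
I_req = 4.798×10^6 mm⁴
Solid square: I = a⁴/12  ⇒  a = (12I)^(1/4) = (12×4.798×10^6)^(1/4) = 87.1 mm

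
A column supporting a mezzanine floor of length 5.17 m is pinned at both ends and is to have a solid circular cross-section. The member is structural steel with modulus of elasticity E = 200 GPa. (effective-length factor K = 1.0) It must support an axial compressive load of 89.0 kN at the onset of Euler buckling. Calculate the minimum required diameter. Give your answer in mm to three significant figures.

d ≈ 70.4 mm

L_e = K·L = 1 × 5.17 = 5.170 m
Required I = P_cr·L_e²/(π²E) = 8.900×10^4 × 5.170² / (π² × 2.00×10^11) = 1.205×10^-6 m⁴
I_req = 1.205×10^6 mm⁴
Solid circle: I = πd⁴/64  ⇒  d = (64I/π)^(1/4) = (64×1.205×10^6/π)^(1/4) = 70.4 mm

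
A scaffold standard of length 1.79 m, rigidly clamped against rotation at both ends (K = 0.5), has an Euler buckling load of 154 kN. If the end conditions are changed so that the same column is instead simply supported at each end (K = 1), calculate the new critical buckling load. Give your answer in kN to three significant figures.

P_cr ∝ 1/K², so P_cr,new = P_cr,old × (K_old/K_new)² = 154 × (0.5/1)²
= 154 × 0.2500 = 38.5 kN

P_cr ≈ 38.5 kN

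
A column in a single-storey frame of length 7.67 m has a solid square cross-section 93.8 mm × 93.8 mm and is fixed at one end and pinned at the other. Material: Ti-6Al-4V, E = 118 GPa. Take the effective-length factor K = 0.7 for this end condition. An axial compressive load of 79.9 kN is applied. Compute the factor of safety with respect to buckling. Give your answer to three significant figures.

I = a⁴/12 = 93.8⁴/12 = 6.451×10^6 mm⁴
I = 6.451×10^6 mm⁴ = 6.451×10^-6 m⁴
Effective length L_e = K·L = 0.7 × 7.67 = 5.369 m
P_cr = π²EI / L_e² = π² × 118×10⁹ × 6.451×10^-6 / 5.369² = 2.606×10^5 N
Factor of safety n = P_cr / P = 260.63 / 79.9 = 3.26

n ≈ 3.26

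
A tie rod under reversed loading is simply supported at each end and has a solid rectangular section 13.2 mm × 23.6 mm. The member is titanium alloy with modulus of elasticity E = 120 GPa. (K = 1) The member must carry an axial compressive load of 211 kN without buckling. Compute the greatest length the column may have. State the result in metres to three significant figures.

L_max ≈ 0.159 m

Buckling occurs about the weak axis: I_min = h·b³/12 with b = 13.2 mm (the shorter side).
I_min = 23.6×13.2³/12 = 4.523×10^3 mm⁴
I = 4.523×10^-9 m⁴
At the buckling limit P_cr = P = 2.110×10^5 N
From P_cr = π²EI/(K·L)²:  L = (1/K)·√(π²EI/P_cr) = (1/1)·√(π²×1.20×10^11×4.523×10^-9/2.110×10^5)
L = 0.159 m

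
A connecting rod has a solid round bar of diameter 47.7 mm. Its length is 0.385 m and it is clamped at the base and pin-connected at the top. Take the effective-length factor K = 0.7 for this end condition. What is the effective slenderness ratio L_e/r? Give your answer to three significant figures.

λ ≈ 22.6

I = πd⁴/64 = π×47.7⁴/64 = 2.541×10^5 mm⁴
A = 1.787×10^3 mm²;  r_min = √(I/A) = √(2.541×10^5/1.787×10^3) = 11.92 mm
L_e = K·L = 0.7 × 0.385 m = 0.2695 m = 269.50 mm
λ = L_e / r_min = 269.50 / 11.92 = 22.6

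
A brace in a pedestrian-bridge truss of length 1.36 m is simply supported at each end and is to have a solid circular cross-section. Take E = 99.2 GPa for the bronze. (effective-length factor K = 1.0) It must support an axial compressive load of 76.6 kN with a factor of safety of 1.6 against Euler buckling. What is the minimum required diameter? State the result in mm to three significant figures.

Required P_cr = n·P = 1.6 × 76.6 = 122.6 kN
L_e = K·L = 1 × 1.36 = 1.360 m
Required I = P_cr·L_e²/(π²E) = 1.226×10^5 × 1.360² / (π² × 9.92×10^10) = 2.315×10^-7 m⁴
I_req = 2.315×10^5 mm⁴
Solid circle: I = πd⁴/64  ⇒  d = (64I/π)^(1/4) = (64×2.315×10^5/π)^(1/4) = 46.6 mm

d ≈ 46.6 mm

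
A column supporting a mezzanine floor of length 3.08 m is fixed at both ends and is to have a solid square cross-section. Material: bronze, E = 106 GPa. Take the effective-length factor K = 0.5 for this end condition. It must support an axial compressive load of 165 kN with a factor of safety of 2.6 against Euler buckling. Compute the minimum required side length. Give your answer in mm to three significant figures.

Required P_cr = n·P = 2.6 × 165 = 429.0 kN
L_e = K·L = 0.5 × 3.08 = 1.540 m
Required I = P_cr·L_e²/(π²E) = 4.290×10^5 × 1.540² / (π² × 1.06×10^11) = 9.725×10^-7 m⁴
I_req = 9.725×10^5 mm⁴
Solid square: I = a⁴/12  ⇒  a = (12I)^(1/4) = (12×9.725×10^5)^(1/4) = 58.4 mm

a ≈ 58.4 mm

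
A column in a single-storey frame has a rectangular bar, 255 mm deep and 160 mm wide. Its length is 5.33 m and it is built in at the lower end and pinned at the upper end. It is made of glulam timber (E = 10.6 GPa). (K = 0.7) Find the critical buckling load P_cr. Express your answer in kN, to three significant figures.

Buckling occurs about the weak axis: I_min = h·b³/12 with b = 160 mm (the shorter side).
I_min = 255×160³/12 = 8.704×10^7 mm⁴
I = 8.704×10^7 mm⁴ = 8.704×10^-5 m⁴
Effective length L_e = K·L = 0.7 × 5.33 = 3.731 m
P_cr = π²EI / L_e² = π² × 10.6×10⁹ × 8.704×10^-5 / 3.731² = 6.541×10^5 N

P_cr ≈ 654 kN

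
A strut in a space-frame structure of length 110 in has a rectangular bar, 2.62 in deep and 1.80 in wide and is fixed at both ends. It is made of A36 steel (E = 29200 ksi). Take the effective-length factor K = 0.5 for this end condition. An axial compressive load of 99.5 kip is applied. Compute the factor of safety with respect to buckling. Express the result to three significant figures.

Buckling occurs about the weak axis: I_min = h·b³/12 with b = 1.80 in (the shorter side).
I_min = 2.62×1.80³/12 = 1.273 in⁴
Effective length L_e = K·L = 0.5 × 110 = 55.00 in
P_cr = π²EI / L_e² = π² × 29200×10³ × 1.273 / 55.00² = 1.213×10^5 lb
Factor of safety n = P_cr / P = 121.31 / 99.5 = 1.22

n ≈ 1.22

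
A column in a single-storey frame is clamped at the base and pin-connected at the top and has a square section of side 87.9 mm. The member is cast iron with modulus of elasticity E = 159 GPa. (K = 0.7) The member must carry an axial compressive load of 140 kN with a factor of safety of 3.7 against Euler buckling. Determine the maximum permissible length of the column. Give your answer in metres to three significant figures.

L_max ≈ 5.55 m

I = a⁴/12 = 87.9⁴/12 = 4.975×10^6 mm⁴
I = 4.975×10^-6 m⁴
Required critical load P_cr = n·P = 3.7 × 140 = 518.0 kN = 5.180×10^5 N
From P_cr = π²EI/(K·L)²:  L = (1/K)·√(π²EI/P_cr) = (1/0.7)·√(π²×1.59×10^11×4.975×10^-6/5.180×10^5)
L = 5.55 m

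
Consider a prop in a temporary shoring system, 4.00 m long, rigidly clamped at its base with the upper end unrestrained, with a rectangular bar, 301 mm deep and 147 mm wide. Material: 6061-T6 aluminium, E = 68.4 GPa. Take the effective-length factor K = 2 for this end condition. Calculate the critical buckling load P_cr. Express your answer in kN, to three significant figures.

Buckling occurs about the weak axis: I_min = h·b³/12 with b = 147 mm (the shorter side).
I_min = 301×147³/12 = 7.968×10^7 mm⁴
I = 7.968×10^7 mm⁴ = 7.968×10^-5 m⁴
Effective length L_e = K·L = 2 × 4.00 = 8.000 m
P_cr = π²EI / L_e² = π² × 68.4×10⁹ × 7.968×10^-5 / 8.000² = 8.405×10^5 N

P_cr ≈ 840 kN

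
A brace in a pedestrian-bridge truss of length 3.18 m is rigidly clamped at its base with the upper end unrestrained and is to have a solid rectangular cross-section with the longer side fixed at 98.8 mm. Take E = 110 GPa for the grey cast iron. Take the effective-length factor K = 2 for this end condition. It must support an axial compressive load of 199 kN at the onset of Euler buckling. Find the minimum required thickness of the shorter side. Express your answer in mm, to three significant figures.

L_e = K·L = 2 × 3.18 = 6.360 m
Required I = P_cr·L_e²/(π²E) = 1.990×10^5 × 6.360² / (π² × 1.10×10^11) = 7.414×10^-6 m⁴
I_req = 7.414×10^6 mm⁴
Rectangle, weak axis: I_min = h·b³/12 with h = 98.8 mm fixed  ⇒  b = (12I/h)^(1/3) = 96.6 mm

b ≈ 96.6 mm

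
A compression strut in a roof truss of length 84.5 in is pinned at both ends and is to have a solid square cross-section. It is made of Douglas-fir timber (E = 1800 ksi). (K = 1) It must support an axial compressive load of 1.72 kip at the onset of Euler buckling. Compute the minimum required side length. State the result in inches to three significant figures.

a ≈ 1.70 in

L_e = K·L = 1 × 84.5 = 84.50 in
Required I = P_cr·L_e²/(π²E) = 1.720×10^3 × 84.50² / (π² × 1.80×10^6) = 0.6913 in⁴
Solid square: I = a⁴/12  ⇒  a = (12I)^(1/4) = (12×0.6913)^(1/4) = 1.70 in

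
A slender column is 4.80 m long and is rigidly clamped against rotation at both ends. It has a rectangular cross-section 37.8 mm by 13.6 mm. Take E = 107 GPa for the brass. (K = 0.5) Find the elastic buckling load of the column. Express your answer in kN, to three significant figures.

Buckling occurs about the weak axis: I_min = h·b³/12 with b = 13.6 mm (the shorter side).
I_min = 37.8×13.6³/12 = 7.924×10^3 mm⁴
I = 7.924×10^3 mm⁴ = 7.924×10^-9 m⁴
Effective length L_e = K·L = 0.5 × 4.80 = 2.400 m
P_cr = π²EI / L_e² = π² × 107×10⁹ × 7.924×10^-9 / 2.400² = 1.453×10^3 N

P_cr ≈ 1.45 kN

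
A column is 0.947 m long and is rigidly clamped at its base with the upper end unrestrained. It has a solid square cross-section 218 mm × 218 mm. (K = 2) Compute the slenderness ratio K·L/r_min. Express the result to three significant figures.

I = a⁴/12 = 218⁴/12 = 1.882×10^8 mm⁴
A = 4.752×10^4 mm²;  r_min = √(I/A) = √(1.882×10^8/4.752×10^4) = 62.93 mm
L_e = K·L = 2 × 0.947 m = 1.894 m = 1894.0 mm
λ = L_e / r_min = 1894.0 / 62.93 = 30.1

λ ≈ 30.1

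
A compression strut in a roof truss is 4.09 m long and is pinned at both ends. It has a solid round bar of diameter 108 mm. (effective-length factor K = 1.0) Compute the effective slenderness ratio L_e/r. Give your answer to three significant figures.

λ ≈ 151

I = πd⁴/64 = π×108⁴/64 = 6.678×10^6 mm⁴
A = 9.161×10^3 mm²;  r_min = √(I/A) = √(6.678×10^6/9.161×10^3) = 27.00 mm
L_e = K·L = 1 × 4.09 m = 4.090 m = 4090.0 mm
λ = L_e / r_min = 4090.0 / 27.00 = 151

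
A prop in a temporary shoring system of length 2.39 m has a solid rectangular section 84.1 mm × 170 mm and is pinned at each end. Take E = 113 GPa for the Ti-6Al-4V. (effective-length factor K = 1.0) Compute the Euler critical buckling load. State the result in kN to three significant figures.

Buckling occurs about the weak axis: I_min = h·b³/12 with b = 84.1 mm (the shorter side).
I_min = 170×84.1³/12 = 8.427×10^6 mm⁴
I = 8.427×10^6 mm⁴ = 8.427×10^-6 m⁴
Effective length L_e = K·L = 1 × 2.39 = 2.390 m
P_cr = π²EI / L_e² = π² × 113×10⁹ × 8.427×10^-6 / 2.390² = 1.645×10^6 N

P_cr ≈ 1650 kN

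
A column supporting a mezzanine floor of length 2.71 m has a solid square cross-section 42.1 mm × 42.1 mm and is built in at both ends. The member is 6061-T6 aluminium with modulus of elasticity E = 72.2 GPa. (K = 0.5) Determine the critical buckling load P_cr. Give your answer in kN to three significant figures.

I = a⁴/12 = 42.1⁴/12 = 2.618×10^5 mm⁴
I = 2.618×10^5 mm⁴ = 2.618×10^-7 m⁴
Effective length L_e = K·L = 0.5 × 2.71 = 1.355 m
P_cr = π²EI / L_e² = π² × 72.2×10⁹ × 2.618×10^-7 / 1.355² = 1.016×10^5 N

P_cr ≈ 102 kN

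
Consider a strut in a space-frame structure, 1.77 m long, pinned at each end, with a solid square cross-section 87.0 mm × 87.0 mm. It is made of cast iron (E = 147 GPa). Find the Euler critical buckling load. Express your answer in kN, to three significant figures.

P_cr ≈ 2210 kN

I = a⁴/12 = 87.0⁴/12 = 4.774×10^6 mm⁴
I = 4.774×10^6 mm⁴ = 4.774×10^-6 m⁴
Effective length L_e = K·L = 1 × 1.77 = 1.770 m
P_cr = π²EI / L_e² = π² × 147×10⁹ × 4.774×10^-6 / 1.770² = 2.211×10^6 N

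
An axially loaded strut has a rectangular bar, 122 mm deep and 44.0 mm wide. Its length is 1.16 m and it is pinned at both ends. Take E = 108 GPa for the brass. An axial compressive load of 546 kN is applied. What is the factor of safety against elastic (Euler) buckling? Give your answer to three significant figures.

n ≈ 1.26

Buckling occurs about the weak axis: I_min = h·b³/12 with b = 44.0 mm (the shorter side).
I_min = 122×44.0³/12 = 8.660×10^5 mm⁴
I = 8.660×10^5 mm⁴ = 8.660×10^-7 m⁴
Effective length L_e = K·L = 1 × 1.16 = 1.160 m
P_cr = π²EI / L_e² = π² × 108×10⁹ × 8.660×10^-7 / 1.160² = 6.860×10^5 N
Factor of safety n = P_cr / P = 686.03 / 546 = 1.26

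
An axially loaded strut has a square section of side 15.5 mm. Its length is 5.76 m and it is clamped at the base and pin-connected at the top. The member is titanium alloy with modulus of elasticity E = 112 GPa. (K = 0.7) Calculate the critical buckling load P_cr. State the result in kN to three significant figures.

P_cr ≈ 0.327 kN

I = a⁴/12 = 15.5⁴/12 = 4.810×10^3 mm⁴
I = 4.810×10^3 mm⁴ = 4.810×10^-9 m⁴
Effective length L_e = K·L = 0.7 × 5.76 = 4.032 m
P_cr = π²EI / L_e² = π² × 112×10⁹ × 4.810×10^-9 / 4.032² = 327.1 N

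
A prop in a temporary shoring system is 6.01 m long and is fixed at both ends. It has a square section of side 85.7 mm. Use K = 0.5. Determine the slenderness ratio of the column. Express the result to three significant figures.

λ ≈ 121

For a square r = a/√12 = 85.7/√12 = 24.74 mm
L_e = K·L = 0.5 × 6.01 m = 3.005 m = 3005.0 mm
λ = L_e / r_min = 3005.0 / 24.74 = 121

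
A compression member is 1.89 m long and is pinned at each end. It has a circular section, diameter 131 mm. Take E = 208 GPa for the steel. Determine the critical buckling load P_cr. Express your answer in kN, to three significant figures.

I = πd⁴/64 = π×131⁴/64 = 1.446×10^7 mm⁴
I = 1.446×10^7 mm⁴ = 1.446×10^-5 m⁴
Effective length L_e = K·L = 1 × 1.89 = 1.890 m
P_cr = π²EI / L_e² = π² × 208×10⁹ × 1.446×10^-5 / 1.890² = 8.308×10^6 N

P_cr ≈ 8310 kN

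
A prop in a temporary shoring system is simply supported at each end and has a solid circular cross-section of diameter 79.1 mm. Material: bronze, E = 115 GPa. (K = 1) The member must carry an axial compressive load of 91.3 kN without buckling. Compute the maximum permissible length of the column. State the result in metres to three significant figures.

I = πd⁴/64 = π×79.1⁴/64 = 1.922×10^6 mm⁴
I = 1.922×10^-6 m⁴
At the buckling limit P_cr = P = 9.130×10^4 N
From P_cr = π²EI/(K·L)²:  L = (1/K)·√(π²EI/P_cr) = (1/1)·√(π²×1.15×10^11×1.922×10^-6/9.130×10^4)
L = 4.89 m

L_max ≈ 4.89 m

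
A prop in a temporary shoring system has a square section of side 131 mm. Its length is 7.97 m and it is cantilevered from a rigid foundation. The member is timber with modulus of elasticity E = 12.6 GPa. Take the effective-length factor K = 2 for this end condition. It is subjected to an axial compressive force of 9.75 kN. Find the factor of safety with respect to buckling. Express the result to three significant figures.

I = a⁴/12 = 131⁴/12 = 2.454×10^7 mm⁴
I = 2.454×10^7 mm⁴ = 2.454×10^-5 m⁴
Effective length L_e = K·L = 2 × 7.97 = 15.94 m
P_cr = π²EI / L_e² = π² × 12.6×10⁹ × 2.454×10^-5 / 15.94² = 1.201×10^4 N
Factor of safety n = P_cr / P = 12.012 / 9.75 = 1.23

n ≈ 1.23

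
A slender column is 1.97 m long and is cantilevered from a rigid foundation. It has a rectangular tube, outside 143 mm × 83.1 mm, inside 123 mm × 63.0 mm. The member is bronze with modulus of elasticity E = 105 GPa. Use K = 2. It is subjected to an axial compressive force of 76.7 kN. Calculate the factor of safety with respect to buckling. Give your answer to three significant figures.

n ≈ 3.72

Weak-axis I_min = (h_o·b_o³ − h_i·b_i³)/12 with b_o = 83.1, b_i = 63.00 mm (shorter outer/inner sides).
I_min = (143×83.1³ − 123.0×63.00³)/12 = 4.275×10^6 mm⁴
I = 4.275×10^6 mm⁴ = 4.275×10^-6 m⁴
Effective length L_e = K·L = 2 × 1.97 = 3.940 m
P_cr = π²EI / L_e² = π² × 105×10⁹ × 4.275×10^-6 / 3.940² = 2.854×10^5 N
Factor of safety n = P_cr / P = 285.42 / 76.7 = 3.72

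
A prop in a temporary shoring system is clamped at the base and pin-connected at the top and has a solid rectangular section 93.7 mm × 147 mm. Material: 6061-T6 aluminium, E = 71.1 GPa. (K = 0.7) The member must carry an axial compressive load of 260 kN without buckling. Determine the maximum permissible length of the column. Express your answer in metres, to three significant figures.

Buckling occurs about the weak axis: I_min = h·b³/12 with b = 93.7 mm (the shorter side).
I_min = 147×93.7³/12 = 1.008×10^7 mm⁴
I = 1.008×10^-5 m⁴
At the buckling limit P_cr = P = 2.600×10^5 N
From P_cr = π²EI/(K·L)²:  L = (1/K)·√(π²EI/P_cr) = (1/0.7)·√(π²×7.11×10^10×1.008×10^-5/2.600×10^5)
L = 7.45 m

L_max ≈ 7.45 m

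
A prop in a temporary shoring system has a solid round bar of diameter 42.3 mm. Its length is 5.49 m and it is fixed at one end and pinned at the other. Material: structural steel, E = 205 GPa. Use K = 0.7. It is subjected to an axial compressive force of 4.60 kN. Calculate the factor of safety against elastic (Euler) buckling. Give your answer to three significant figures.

n ≈ 4.68

I = πd⁴/64 = π×42.3⁴/64 = 1.572×10^5 mm⁴
I = 1.572×10^5 mm⁴ = 1.572×10^-7 m⁴
Effective length L_e = K·L = 0.7 × 5.49 = 3.843 m
P_cr = π²EI / L_e² = π² × 205×10⁹ × 1.572×10^-7 / 3.843² = 2.153×10^4 N
Factor of safety n = P_cr / P = 21.530 / 4.60 = 4.68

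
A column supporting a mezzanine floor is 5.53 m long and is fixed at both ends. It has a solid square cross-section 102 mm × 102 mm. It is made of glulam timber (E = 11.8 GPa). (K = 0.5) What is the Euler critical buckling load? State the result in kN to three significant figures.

P_cr ≈ 137 kN

I = a⁴/12 = 102⁴/12 = 9.020×10^6 mm⁴
I = 9.020×10^6 mm⁴ = 9.020×10^-6 m⁴
Effective length L_e = K·L = 0.5 × 5.53 = 2.765 m
P_cr = π²EI / L_e² = π² × 11.8×10⁹ × 9.020×10^-6 / 2.765² = 1.374×10^5 N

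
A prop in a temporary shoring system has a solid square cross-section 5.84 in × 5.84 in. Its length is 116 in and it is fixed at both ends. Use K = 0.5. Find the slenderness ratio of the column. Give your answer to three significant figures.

For a square r = a/√12 = 5.84/√12 = 1.686 in
L_e = K·L = 0.5 × 116 = 58.00 in
λ = L_e / r_min = 58.000 / 1.686 = 34.4

λ ≈ 34.4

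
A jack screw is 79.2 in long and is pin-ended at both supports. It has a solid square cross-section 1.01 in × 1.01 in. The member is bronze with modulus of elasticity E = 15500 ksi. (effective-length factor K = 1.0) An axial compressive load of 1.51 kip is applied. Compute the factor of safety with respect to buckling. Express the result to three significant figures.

I = a⁴/12 = 1.01⁴/12 = 8.672×10^-2 in⁴
Effective length L_e = K·L = 1 × 79.2 = 79.20 in
P_cr = π²EI / L_e² = π² × 15500×10³ × 8.672×10^-2 / 79.20² = 2.115×10^3 lb
Factor of safety n = P_cr / P = 2.1149 / 1.51 = 1.40

n ≈ 1.40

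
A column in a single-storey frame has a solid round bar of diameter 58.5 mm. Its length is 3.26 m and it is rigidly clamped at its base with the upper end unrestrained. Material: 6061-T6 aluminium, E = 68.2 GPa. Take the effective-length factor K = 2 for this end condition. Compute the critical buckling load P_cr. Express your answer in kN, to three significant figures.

P_cr ≈ 9.10 kN

I = πd⁴/64 = π×58.5⁴/64 = 5.749×10^5 mm⁴
I = 5.749×10^5 mm⁴ = 5.749×10^-7 m⁴
Effective length L_e = K·L = 2 × 3.26 = 6.520 m
P_cr = π²EI / L_e² = π² × 68.2×10⁹ × 5.749×10^-7 / 6.520² = 9.103×10^3 N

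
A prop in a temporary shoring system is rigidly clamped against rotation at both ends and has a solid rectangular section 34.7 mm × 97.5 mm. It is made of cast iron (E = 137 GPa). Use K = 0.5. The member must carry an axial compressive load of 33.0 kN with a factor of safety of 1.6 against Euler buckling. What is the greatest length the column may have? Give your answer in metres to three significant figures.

Buckling occurs about the weak axis: I_min = h·b³/12 with b = 34.7 mm (the shorter side).
I_min = 97.5×34.7³/12 = 3.395×10^5 mm⁴
I = 3.395×10^-7 m⁴
Required critical load P_cr = n·P = 1.6 × 33.0 = 52.80 kN = 5.280×10^4 N
From P_cr = π²EI/(K·L)²:  L = (1/K)·√(π²EI/P_cr) = (1/0.5)·√(π²×1.37×10^11×3.395×10^-7/5.280×10^4)
L = 5.90 m

L_max ≈ 5.90 m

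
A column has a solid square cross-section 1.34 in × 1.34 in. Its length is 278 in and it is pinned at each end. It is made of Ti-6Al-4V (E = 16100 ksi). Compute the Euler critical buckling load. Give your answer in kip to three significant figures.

P_cr ≈ 0.552 kip

I = a⁴/12 = 1.34⁴/12 = 0.2687 in⁴
Effective length L_e = K·L = 1 × 278 = 278.0 in
P_cr = π²EI / L_e² = π² × 16100×10³ × 0.2687 / 278.0² = 552.4 lb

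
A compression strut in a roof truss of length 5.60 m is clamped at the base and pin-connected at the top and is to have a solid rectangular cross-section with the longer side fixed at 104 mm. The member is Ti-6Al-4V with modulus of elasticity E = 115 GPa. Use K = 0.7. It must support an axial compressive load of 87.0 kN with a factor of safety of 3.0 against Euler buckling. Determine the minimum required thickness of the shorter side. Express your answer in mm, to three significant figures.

Required P_cr = n·P = 3.0 × 87.0 = 261.0 kN
L_e = K·L = 0.7 × 5.60 = 3.920 m
Required I = P_cr·L_e²/(π²E) = 2.610×10^5 × 3.920² / (π² × 1.15×10^11) = 3.534×10^-6 m⁴
I_req = 3.534×10^6 mm⁴
Rectangle, weak axis: I_min = h·b³/12 with h = 104 mm fixed  ⇒  b = (12I/h)^(1/3) = 74.2 mm

b ≈ 74.2 mm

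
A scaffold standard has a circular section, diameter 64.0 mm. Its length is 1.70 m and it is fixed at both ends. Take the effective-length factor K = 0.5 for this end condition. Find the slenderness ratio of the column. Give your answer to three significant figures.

λ ≈ 53.1

For a solid circle r = d/4 = 64.0/4 = 16.00 mm
L_e = K·L = 0.5 × 1.70 m = 0.8500 m = 850.00 mm
λ = L_e / r_min = 850.00 / 16.00 = 53.1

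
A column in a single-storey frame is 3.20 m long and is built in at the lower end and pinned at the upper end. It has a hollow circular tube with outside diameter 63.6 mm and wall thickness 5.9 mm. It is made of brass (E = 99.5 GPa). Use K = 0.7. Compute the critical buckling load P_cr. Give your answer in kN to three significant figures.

Inner diameter d_i = 63.6 − 2×5.9 = 51.80 mm
I = π(d_o⁴ − d_i⁴)/64 = π(63.6⁴ − 51.80⁴)/64 = 4.497×10^5 mm⁴
I = 4.497×10^5 mm⁴ = 4.497×10^-7 m⁴
Effective length L_e = K·L = 0.7 × 3.20 = 2.240 m
P_cr = π²EI / L_e² = π² × 99.5×10⁹ × 4.497×10^-7 / 2.240² = 8.802×10^4 N

P_cr ≈ 88.0 kN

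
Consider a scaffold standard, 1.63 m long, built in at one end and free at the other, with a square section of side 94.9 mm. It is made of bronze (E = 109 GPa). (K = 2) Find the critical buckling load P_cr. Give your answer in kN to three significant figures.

P_cr ≈ 684 kN

I = a⁴/12 = 94.9⁴/12 = 6.759×10^6 mm⁴
I = 6.759×10^6 mm⁴ = 6.759×10^-6 m⁴
Effective length L_e = K·L = 2 × 1.63 = 3.260 m
P_cr = π²EI / L_e² = π² × 109×10⁹ × 6.759×10^-6 / 3.260² = 6.842×10^5 N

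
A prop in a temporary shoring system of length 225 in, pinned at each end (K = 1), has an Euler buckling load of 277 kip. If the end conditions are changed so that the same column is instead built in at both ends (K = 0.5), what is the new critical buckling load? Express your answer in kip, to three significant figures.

P_cr ≈ 1110 kip

P_cr ∝ 1/K², so P_cr,new = P_cr,old × (K_old/K_new)² = 277 × (1/0.5)²
= 277 × 4.000 = 1110 kip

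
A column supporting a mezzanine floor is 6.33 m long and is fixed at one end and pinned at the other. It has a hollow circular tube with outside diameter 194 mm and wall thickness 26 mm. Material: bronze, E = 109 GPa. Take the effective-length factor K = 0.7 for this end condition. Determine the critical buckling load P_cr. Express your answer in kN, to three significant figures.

P_cr ≈ 2720 kN

Inner diameter d_i = 194 − 2×26 = 142.0 mm
I = π(d_o⁴ − d_i⁴)/64 = π(194⁴ − 142.0⁴)/64 = 4.957×10^7 mm⁴
I = 4.957×10^7 mm⁴ = 4.957×10^-5 m⁴
Effective length L_e = K·L = 0.7 × 6.33 = 4.431 m
P_cr = π²EI / L_e² = π² × 109×10⁹ × 4.957×10^-5 / 4.431² = 2.716×10^6 N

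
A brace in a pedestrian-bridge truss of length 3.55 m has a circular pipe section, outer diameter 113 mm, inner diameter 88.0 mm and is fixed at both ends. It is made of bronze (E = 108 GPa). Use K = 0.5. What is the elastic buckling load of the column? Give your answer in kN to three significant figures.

d_o = 113 mm, d_i = 88.0 mm
I = π(d_o⁴ − d_i⁴)/64 = π(113⁴ − 88.00⁴)/64 = 5.060×10^6 mm⁴
I = 5.060×10^6 mm⁴ = 5.060×10^-6 m⁴
Effective length L_e = K·L = 0.5 × 3.55 = 1.775 m
P_cr = π²EI / L_e² = π² × 108×10⁹ × 5.060×10^-6 / 1.775² = 1.712×10^6 N

P_cr ≈ 1710 kN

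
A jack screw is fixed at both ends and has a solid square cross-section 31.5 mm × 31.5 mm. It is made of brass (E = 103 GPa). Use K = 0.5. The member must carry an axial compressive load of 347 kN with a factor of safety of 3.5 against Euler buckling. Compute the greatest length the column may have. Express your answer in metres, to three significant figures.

I = a⁴/12 = 31.5⁴/12 = 8.205×10^4 mm⁴
I = 8.205×10^-8 m⁴
Required critical load P_cr = n·P = 3.5 × 347 = 1214 kN = 1.214×10^6 N
From P_cr = π²EI/(K·L)²:  L = (1/K)·√(π²EI/P_cr) = (1/0.5)·√(π²×1.03×10^11×8.205×10^-8/1.214×10^6)
L = 0.524 m

L_max ≈ 0.524 m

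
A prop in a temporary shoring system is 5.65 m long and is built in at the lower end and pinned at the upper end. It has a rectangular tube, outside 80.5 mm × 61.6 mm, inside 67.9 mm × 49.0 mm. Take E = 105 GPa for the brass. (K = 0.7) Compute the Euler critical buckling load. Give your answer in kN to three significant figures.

Weak-axis I_min = (h_o·b_o³ − h_i·b_i³)/12 with b_o = 61.6, b_i = 49.00 mm (shorter outer/inner sides).
I_min = (80.5×61.6³ − 67.90×49.00³)/12 = 9.023×10^5 mm⁴
I = 9.023×10^5 mm⁴ = 9.023×10^-7 m⁴
Effective length L_e = K·L = 0.7 × 5.65 = 3.955 m
P_cr = π²EI / L_e² = π² × 105×10⁹ × 9.023×10^-7 / 3.955² = 5.978×10^4 N

P_cr ≈ 59.8 kN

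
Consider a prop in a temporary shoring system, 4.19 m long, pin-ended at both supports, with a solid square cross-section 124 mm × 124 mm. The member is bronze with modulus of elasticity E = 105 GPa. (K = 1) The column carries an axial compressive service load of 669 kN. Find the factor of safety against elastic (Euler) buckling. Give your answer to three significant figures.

n ≈ 1.74

I = a⁴/12 = 124⁴/12 = 1.970×10^7 mm⁴
I = 1.970×10^7 mm⁴ = 1.970×10^-5 m⁴
Effective length L_e = K·L = 1 × 4.19 = 4.190 m
P_cr = π²EI / L_e² = π² × 105×10⁹ × 1.970×10^-5 / 4.190² = 1.163×10^6 N
Factor of safety n = P_cr / P = 1163.0 / 669 = 1.74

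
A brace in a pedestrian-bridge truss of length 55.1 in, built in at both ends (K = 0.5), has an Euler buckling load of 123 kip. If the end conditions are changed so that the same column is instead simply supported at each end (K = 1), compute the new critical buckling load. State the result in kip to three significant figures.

P_cr ≈ 30.8 kip

P_cr ∝ 1/K², so P_cr,new = P_cr,old × (K_old/K_new)² = 123 × (0.5/1)²
= 123 × 0.2500 = 30.8 kip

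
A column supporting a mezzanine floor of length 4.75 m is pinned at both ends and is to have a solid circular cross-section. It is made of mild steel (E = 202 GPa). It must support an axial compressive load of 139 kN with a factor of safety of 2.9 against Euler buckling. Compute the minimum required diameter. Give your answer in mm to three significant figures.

d ≈ 98.2 mm

Required P_cr = n·P = 2.9 × 139 = 403.1 kN
L_e = K·L = 1 × 4.75 = 4.750 m
Required I = P_cr·L_e²/(π²E) = 4.031×10^5 × 4.750² / (π² × 2.02×10^11) = 4.562×10^-6 m⁴
I_req = 4.562×10^6 mm⁴
Solid circle: I = πd⁴/64  ⇒  d = (64I/π)^(1/4) = (64×4.562×10^6/π)^(1/4) = 98.2 mm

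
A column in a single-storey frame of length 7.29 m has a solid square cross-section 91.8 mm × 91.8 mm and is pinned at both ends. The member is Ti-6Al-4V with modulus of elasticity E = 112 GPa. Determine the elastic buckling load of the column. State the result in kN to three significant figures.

P_cr ≈ 123 kN

I = a⁴/12 = 91.8⁴/12 = 5.918×10^6 mm⁴
I = 5.918×10^6 mm⁴ = 5.918×10^-6 m⁴
Effective length L_e = K·L = 1 × 7.29 = 7.290 m
P_cr = π²EI / L_e² = π² × 112×10⁹ × 5.918×10^-6 / 7.290² = 1.231×10^5 N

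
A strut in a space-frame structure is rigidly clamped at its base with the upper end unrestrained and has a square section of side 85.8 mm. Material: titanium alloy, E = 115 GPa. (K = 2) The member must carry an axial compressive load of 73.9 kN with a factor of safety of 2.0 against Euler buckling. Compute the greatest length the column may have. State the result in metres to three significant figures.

L_max ≈ 2.94 m

I = a⁴/12 = 85.8⁴/12 = 4.516×10^6 mm⁴
I = 4.516×10^-6 m⁴
Required critical load P_cr = n·P = 2.0 × 73.9 = 147.8 kN = 1.478×10^5 N
From P_cr = π²EI/(K·L)²:  L = (1/K)·√(π²EI/P_cr) = (1/2)·√(π²×1.15×10^11×4.516×10^-6/1.478×10^5)
L = 2.94 m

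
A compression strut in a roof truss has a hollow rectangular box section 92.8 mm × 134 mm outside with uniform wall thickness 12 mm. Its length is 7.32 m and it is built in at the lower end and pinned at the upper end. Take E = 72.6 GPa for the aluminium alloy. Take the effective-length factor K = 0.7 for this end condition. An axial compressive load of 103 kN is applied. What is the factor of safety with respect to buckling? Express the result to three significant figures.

n ≈ 1.57

Inner dimensions: h_i = 134 − 2×12 = 110.0 mm, b_i = 92.8 − 2×12 = 68.80 mm
Weak-axis I_min = (h_o·b_o³ − h_i·b_i³)/12 with b_o = 92.8, b_i = 68.80 mm (shorter outer/inner sides).
I_min = (134×92.8³ − 110.0×68.80³)/12 = 5.939×10^6 mm⁴
I = 5.939×10^6 mm⁴ = 5.939×10^-6 m⁴
Effective length L_e = K·L = 0.7 × 7.32 = 5.124 m
P_cr = π²EI / L_e² = π² × 72.6×10⁹ × 5.939×10^-6 / 5.124² = 1.621×10^5 N
Factor of safety n = P_cr / P = 162.08 / 103 = 1.57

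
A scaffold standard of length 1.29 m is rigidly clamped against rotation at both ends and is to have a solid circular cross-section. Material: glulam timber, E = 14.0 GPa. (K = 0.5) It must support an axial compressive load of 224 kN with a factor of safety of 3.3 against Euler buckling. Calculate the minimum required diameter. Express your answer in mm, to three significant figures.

d ≈ 82.1 mm

Required P_cr = n·P = 3.3 × 224 = 739.2 kN
L_e = K·L = 0.5 × 1.29 = 0.6450 m
Required I = P_cr·L_e²/(π²E) = 7.392×10^5 × 0.6450² / (π² × 1.40×10^10) = 2.226×10^-6 m⁴
I_req = 2.226×10^6 mm⁴
Solid circle: I = πd⁴/64  ⇒  d = (64I/π)^(1/4) = (64×2.226×10^6/π)^(1/4) = 82.1 mm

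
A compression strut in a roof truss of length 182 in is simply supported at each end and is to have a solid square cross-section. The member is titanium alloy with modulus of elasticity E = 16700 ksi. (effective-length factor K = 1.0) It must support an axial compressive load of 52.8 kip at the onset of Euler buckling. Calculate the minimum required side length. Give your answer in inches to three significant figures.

a ≈ 3.36 in

L_e = K·L = 1 × 182 = 182.0 in
Required I = P_cr·L_e²/(π²E) = 5.280×10^4 × 182.0² / (π² × 1.67×10^7) = 10.61 in⁴
Solid square: I = a⁴/12  ⇒  a = (12I)^(1/4) = (12×10.61)^(1/4) = 3.36 in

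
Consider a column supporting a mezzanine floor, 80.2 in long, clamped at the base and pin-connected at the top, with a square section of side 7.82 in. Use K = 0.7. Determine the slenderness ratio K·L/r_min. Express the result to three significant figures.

λ ≈ 24.9

I = a⁴/12 = 7.82⁴/12 = 311.6 in⁴
A = 61.15 in²;  r_min = √(I/A) = √(311.6/61.15) = 2.257 in
L_e = K·L = 0.7 × 80.2 = 56.14 in
λ = L_e / r_min = 56.140 / 2.257 = 24.9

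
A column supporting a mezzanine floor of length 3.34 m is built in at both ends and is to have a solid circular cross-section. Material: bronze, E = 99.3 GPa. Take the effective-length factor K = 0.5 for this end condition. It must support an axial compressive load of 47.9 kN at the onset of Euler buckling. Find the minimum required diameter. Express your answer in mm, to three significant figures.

L_e = K·L = 0.5 × 3.34 = 1.670 m
Required I = P_cr·L_e²/(π²E) = 4.790×10^4 × 1.670² / (π² × 9.93×10^10) = 1.363×10^-7 m⁴
I_req = 1.363×10^5 mm⁴
Solid circle: I = πd⁴/64  ⇒  d = (64I/π)^(1/4) = (64×1.363×10^5/π)^(1/4) = 40.8 mm

d ≈ 40.8 mm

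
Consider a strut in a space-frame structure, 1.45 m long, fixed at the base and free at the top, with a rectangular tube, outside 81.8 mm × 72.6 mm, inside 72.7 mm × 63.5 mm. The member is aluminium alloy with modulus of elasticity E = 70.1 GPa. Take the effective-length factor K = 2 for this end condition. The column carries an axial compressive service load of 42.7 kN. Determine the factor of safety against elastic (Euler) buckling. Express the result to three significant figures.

Weak-axis I_min = (h_o·b_o³ − h_i·b_i³)/12 with b_o = 72.6, b_i = 63.50 mm (shorter outer/inner sides).
I_min = (81.8×72.6³ − 72.70×63.50³)/12 = 1.057×10^6 mm⁴
I = 1.057×10^6 mm⁴ = 1.057×10^-6 m⁴
Effective length L_e = K·L = 2 × 1.45 = 2.900 m
P_cr = π²EI / L_e² = π² × 70.1×10⁹ × 1.057×10^-6 / 2.900² = 8.697×10^4 N
Factor of safety n = P_cr / P = 86.974 / 42.7 = 2.04

n ≈ 2.04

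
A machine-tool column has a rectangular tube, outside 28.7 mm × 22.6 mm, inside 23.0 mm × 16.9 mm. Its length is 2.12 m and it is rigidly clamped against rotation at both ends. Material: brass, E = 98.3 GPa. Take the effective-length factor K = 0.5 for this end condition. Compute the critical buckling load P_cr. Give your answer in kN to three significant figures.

P_cr ≈ 15.8 kN

Weak-axis I_min = (h_o·b_o³ − h_i·b_i³)/12 with b_o = 22.6, b_i = 16.90 mm (shorter outer/inner sides).
I_min = (28.7×22.6³ − 23.00×16.90³)/12 = 1.836×10^4 mm⁴
I = 1.836×10^4 mm⁴ = 1.836×10^-8 m⁴
Effective length L_e = K·L = 0.5 × 2.12 = 1.060 m
P_cr = π²EI / L_e² = π² × 98.3×10⁹ × 1.836×10^-8 / 1.060² = 1.585×10^4 N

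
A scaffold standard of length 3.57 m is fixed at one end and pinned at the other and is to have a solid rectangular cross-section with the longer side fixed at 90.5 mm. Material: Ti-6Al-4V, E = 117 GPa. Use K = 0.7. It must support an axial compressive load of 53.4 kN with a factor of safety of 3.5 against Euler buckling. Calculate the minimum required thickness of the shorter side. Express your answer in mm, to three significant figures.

b ≈ 51.2 mm

Required P_cr = n·P = 3.5 × 53.4 = 186.9 kN
L_e = K·L = 0.7 × 3.57 = 2.499 m
Required I = P_cr·L_e²/(π²E) = 1.869×10^5 × 2.499² / (π² × 1.17×10^11) = 1.011×10^-6 m⁴
I_req = 1.011×10^6 mm⁴
Rectangle, weak axis: I_min = h·b³/12 with h = 90.5 mm fixed  ⇒  b = (12I/h)^(1/3) = 51.2 mm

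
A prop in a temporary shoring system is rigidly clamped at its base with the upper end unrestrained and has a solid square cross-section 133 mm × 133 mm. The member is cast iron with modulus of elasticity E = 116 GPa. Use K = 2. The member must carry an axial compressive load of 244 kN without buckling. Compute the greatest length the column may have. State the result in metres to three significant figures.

L_max ≈ 5.53 m

I = a⁴/12 = 133⁴/12 = 2.608×10^7 mm⁴
I = 2.608×10^-5 m⁴
At the buckling limit P_cr = P = 2.440×10^5 N
From P_cr = π²EI/(K·L)²:  L = (1/K)·√(π²EI/P_cr) = (1/2)·√(π²×1.16×10^11×2.608×10^-5/2.440×10^5)
L = 5.53 m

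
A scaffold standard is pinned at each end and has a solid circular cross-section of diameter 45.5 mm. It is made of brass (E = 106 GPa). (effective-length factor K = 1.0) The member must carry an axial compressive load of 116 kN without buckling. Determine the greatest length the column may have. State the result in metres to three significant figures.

I = πd⁴/64 = π×45.5⁴/64 = 2.104×10^5 mm⁴
I = 2.104×10^-7 m⁴
At the buckling limit P_cr = P = 1.160×10^5 N
From P_cr = π²EI/(K·L)²:  L = (1/K)·√(π²EI/P_cr) = (1/1)·√(π²×1.06×10^11×2.104×10^-7/1.160×10^5)
L = 1.38 m

L_max ≈ 1.38 m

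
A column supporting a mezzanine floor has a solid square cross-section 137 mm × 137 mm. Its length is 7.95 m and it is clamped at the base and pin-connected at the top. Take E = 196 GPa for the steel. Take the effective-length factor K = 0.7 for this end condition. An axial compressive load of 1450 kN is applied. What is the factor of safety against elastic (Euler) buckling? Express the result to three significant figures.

n ≈ 1.26

I = a⁴/12 = 137⁴/12 = 2.936×10^7 mm⁴
I = 2.936×10^7 mm⁴ = 2.936×10^-5 m⁴
Effective length L_e = K·L = 0.7 × 7.95 = 5.565 m
P_cr = π²EI / L_e² = π² × 196×10⁹ × 2.936×10^-5 / 5.565² = 1.834×10^6 N
Factor of safety n = P_cr / P = 1833.7 / 1450 = 1.26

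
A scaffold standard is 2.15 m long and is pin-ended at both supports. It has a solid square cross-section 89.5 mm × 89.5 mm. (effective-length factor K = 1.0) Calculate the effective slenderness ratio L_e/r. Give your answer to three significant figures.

λ ≈ 83.2

For a square r = a/√12 = 89.5/√12 = 25.84 mm
L_e = K·L = 1 × 2.15 m = 2.150 m = 2150.0 mm
λ = L_e / r_min = 2150.0 / 25.84 = 83.2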